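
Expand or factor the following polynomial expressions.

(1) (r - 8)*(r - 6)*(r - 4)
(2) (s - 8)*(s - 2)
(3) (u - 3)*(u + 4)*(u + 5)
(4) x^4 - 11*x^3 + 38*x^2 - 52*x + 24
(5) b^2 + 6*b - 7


(1) = r^3 - 18*r^2 + 104*r - 192
(2) = s^2 - 10*s + 16
(3) = u^3 + 6*u^2 - 7*u - 60
(4) = (x - 6)*(x - 2)^2*(x - 1)
(5) = (b - 1)*(b + 7)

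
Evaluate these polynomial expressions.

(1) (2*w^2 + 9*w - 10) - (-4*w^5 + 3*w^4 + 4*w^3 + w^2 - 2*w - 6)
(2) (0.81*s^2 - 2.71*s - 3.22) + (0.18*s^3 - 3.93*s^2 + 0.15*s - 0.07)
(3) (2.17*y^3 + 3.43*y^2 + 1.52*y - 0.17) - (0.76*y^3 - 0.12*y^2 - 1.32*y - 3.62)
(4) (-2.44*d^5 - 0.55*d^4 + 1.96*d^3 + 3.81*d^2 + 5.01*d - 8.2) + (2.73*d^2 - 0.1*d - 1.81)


(1) = 4*w^5 - 3*w^4 - 4*w^3 + w^2 + 11*w - 4
(2) = 0.18*s^3 - 3.12*s^2 - 2.56*s - 3.29
(3) = 1.41*y^3 + 3.55*y^2 + 2.84*y + 3.45
(4) = -2.44*d^5 - 0.55*d^4 + 1.96*d^3 + 6.54*d^2 + 4.91*d - 10.01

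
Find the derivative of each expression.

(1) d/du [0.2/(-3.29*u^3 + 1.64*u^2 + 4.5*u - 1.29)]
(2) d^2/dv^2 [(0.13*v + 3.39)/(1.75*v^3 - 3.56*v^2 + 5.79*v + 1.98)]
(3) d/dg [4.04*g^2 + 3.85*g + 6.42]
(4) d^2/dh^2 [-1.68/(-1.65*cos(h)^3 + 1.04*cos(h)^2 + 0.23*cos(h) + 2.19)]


(1) = (1.974*u^2 - 0.656*u - 0.9)/(3.29*u^3 - 1.64*u^2 - 4.5*u + 1.29)^2
(2) = (2.38875*v^5 + 119.7231*v^4 - 337.254514*v^3 + 458.470674*v^2 - 484.236252*v + 272.10357)/(5.359375*v^9 - 32.7075*v^8 + 119.732025*v^7 - 243.356966*v^6 + 322.129557*v^5 - 162.382104*v^4 - 30.188673*v^3 + 157.263282*v^2 + 68.097348*v + 7.762392)
(3) = 8.08*g + 3.85
(4) = (-82.3284*(1.0*sin(h)^2 + 0.4202020202*cos(h) - 0.9535353535)^2*sin(h)^2 + (1.6926*cos(h) - 3.4944*cos(2*h) + 6.237*cos(3*h))*(-1.65*cos(h)^3 + 1.04*cos(h)^2 + 0.23*cos(h) + 2.19))/(-1.65*cos(h)^3 + 1.04*cos(h)^2 + 0.23*cos(h) + 2.19)^3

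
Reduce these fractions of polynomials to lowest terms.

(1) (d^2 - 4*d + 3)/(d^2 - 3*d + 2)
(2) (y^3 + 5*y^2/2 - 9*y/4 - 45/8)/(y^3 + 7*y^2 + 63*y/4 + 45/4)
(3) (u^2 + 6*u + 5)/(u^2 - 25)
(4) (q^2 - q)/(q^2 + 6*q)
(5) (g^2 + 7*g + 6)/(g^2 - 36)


(1) = (d - 3)/(d - 2)
(2) = (2*y - 3)/(2*y + 6)
(3) = (u + 1)/(u - 5)
(4) = (q - 1)/(q + 6)
(5) = (g + 1)/(g - 6)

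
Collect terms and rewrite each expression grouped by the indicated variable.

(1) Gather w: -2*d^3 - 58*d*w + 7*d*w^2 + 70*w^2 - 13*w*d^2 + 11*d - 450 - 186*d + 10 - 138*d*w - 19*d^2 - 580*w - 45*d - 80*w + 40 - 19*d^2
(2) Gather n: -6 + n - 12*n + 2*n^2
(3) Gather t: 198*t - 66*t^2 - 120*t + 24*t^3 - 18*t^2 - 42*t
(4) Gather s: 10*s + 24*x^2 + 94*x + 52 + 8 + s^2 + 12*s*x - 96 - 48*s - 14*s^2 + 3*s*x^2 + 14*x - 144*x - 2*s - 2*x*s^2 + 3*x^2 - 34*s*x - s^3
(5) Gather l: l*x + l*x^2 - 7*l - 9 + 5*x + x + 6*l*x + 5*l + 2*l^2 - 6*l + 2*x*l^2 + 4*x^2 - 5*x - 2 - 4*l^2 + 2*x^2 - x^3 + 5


(1) = -2*d^3 - 38*d^2 - 220*d + w^2*(7*d + 70) + w*(-13*d^2 - 196*d - 660) - 400
(2) = 2*n^2 - 11*n - 6
(3) = 24*t^3 - 84*t^2 + 36*t
(4) = -s^3 + s^2*(-2*x - 13) + s*(3*x^2 - 22*x - 40) + 27*x^2 - 36*x - 36
(5) = l^2*(2*x - 2) + l*(x^2 + 7*x - 8) - x^3 + 6*x^2 + x - 6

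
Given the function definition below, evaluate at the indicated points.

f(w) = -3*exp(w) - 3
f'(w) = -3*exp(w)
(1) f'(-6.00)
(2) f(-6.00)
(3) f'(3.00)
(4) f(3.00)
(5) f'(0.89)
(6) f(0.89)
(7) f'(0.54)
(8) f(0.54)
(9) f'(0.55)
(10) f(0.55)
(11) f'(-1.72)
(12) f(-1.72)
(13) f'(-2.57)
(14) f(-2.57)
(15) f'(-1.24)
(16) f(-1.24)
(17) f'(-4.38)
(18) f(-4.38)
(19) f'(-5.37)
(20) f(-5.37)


(1) = -0.01
(2) = -3.01
(3) = -60.26
(4) = -63.26
(5) = -7.31
(6) = -10.31
(7) = -5.15
(8) = -8.15
(9) = -5.20
(10) = -8.20
(11) = -0.54
(12) = -3.54
(13) = -0.23
(14) = -3.23
(15) = -0.87
(16) = -3.87
(17) = -0.04
(18) = -3.04
(19) = -0.01
(20) = -3.01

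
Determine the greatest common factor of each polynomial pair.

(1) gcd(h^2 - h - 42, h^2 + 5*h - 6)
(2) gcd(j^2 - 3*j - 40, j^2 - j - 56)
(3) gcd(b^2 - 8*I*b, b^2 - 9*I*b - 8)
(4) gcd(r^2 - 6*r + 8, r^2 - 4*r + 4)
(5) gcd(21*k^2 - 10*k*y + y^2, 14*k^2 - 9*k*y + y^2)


(1) = gcd((h - 7)*(h + 6), (h - 1)*(h + 6)) = h + 6
(2) = j - 8
(3) = gcd(b*(b - 8*I), (b - 8*I)*(b - I)) = b - 8*I
(4) = gcd((r - 4)*(r - 2), (r - 2)^2) = r - 2
(5) = gcd((-7*k + y)*(-3*k + y), (-7*k + y)*(-2*k + y)) = -7*k + y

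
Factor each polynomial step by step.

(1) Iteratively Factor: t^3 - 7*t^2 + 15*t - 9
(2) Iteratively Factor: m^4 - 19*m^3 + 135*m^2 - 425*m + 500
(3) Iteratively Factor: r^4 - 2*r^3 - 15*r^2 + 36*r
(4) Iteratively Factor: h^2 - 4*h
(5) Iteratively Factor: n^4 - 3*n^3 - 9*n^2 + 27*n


(1) = (t - 3)*(t^2 - 4*t + 3) = (t - 3)*(t - 1)*(t - 3)
(2) = (m - 5)*(m^3 - 14*m^2 + 65*m - 100) = (m - 5)*(m - 4)*(m^2 - 10*m + 25) = (m - 5)^2*(m - 4)*(m - 5)
(3) = (r - 3)*(r^3 + r^2 - 12*r) = r*(r - 3)*(r^2 + r - 12) = r*(r - 3)^2*(r + 4)
(4) = (h)*(h - 4)
(5) = (n - 3)*(n^3 - 9*n) = (n - 3)^2*(n^2 + 3*n) = (n - 3)^2*(n + 3)*(n)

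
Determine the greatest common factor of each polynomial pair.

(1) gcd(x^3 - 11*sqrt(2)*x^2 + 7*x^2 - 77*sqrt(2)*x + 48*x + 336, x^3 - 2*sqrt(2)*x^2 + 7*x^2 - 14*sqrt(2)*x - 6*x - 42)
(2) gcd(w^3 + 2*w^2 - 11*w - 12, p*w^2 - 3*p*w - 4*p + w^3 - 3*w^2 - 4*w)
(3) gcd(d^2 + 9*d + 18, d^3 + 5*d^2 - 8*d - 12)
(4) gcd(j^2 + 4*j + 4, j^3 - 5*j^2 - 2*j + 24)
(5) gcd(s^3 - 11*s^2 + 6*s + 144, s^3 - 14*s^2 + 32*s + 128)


(1) = gcd((x + 7)*(x - 8*sqrt(2))*(x - 3*sqrt(2)), (x + 7)*(x - 3*sqrt(2))*(x + sqrt(2))) = x^2 + x*(7 - 3*sqrt(2)) - 21*sqrt(2)
(2) = w + 1
(3) = d + 6
(4) = j + 2
(5) = s - 8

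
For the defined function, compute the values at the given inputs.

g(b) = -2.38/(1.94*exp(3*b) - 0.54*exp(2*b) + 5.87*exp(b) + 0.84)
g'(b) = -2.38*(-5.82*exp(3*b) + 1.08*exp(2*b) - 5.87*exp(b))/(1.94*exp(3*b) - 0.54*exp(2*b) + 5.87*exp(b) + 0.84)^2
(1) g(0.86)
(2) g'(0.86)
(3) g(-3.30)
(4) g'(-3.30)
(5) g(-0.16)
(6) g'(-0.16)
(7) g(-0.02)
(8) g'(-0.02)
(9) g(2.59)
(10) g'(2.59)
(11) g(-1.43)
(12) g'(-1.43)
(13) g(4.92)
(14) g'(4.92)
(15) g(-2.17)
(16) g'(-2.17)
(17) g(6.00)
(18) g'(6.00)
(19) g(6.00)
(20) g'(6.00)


(1) = -0.06
(2) = 0.14
(3) = -2.25
(4) = 0.46
(5) = -0.36
(6) = 0.42
(7) = -0.30
(8) = 0.39
(9) = -0.00
(10) = 0.00
(11) = -1.06
(12) = 0.67
(13) = -0.00
(14) = 0.00
(15) = -1.58
(16) = 0.70
(17) = -0.00
(18) = 0.00
(19) = -0.00
(20) = 0.00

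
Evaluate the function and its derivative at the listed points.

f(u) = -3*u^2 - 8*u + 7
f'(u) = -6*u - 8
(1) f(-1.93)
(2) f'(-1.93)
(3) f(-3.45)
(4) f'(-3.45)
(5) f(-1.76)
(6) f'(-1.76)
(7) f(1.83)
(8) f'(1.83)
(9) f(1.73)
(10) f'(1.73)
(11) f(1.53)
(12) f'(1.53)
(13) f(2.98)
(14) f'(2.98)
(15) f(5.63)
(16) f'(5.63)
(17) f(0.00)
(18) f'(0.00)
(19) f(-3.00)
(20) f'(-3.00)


(1) = 11.27
(2) = 3.58
(3) = -1.11
(4) = 12.70
(5) = 11.79
(6) = 2.56
(7) = -17.69
(8) = -18.98
(9) = -15.82
(10) = -18.38
(11) = -12.26
(12) = -17.18
(13) = -43.48
(14) = -25.88
(15) = -133.13
(16) = -41.78
(17) = 7.00
(18) = -8.00
(19) = 4.00
(20) = 10.00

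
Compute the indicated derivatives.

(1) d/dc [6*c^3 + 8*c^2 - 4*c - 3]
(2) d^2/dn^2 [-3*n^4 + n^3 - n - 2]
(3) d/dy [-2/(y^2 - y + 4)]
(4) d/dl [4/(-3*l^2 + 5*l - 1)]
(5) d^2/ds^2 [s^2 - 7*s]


(1) = 18*c^2 + 16*c - 4
(2) = 6*n*(1 - 6*n)
(3) = 2*(2*y - 1)/(y^2 - y + 4)^2
(4) = 4*(6*l - 5)/(3*l^2 - 5*l + 1)^2
(5) = 2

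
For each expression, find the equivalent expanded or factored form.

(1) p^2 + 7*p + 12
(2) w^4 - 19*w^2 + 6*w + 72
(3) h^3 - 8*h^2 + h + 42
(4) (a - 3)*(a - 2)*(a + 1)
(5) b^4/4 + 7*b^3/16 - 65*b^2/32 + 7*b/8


(1) = (p + 3)*(p + 4)
(2) = (w - 3)^2*(w + 2)*(w + 4)
(3) = (h - 7)*(h - 3)*(h + 2)
(4) = a^3 - 4*a^2 + a + 6
(5) = b*(b/4 + 1)*(b - 7/4)*(b - 1/2)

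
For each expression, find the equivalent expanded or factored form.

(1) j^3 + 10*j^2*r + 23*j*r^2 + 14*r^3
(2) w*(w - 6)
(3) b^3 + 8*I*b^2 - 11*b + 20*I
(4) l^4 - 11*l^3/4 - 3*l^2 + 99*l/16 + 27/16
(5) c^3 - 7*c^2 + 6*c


(1) = (j + r)*(j + 2*r)*(j + 7*r)
(2) = w^2 - 6*w
(3) = (b - I)*(b + 4*I)*(b + 5*I)
(4) = (l - 3)*(l - 3/2)*(l + 1/4)*(l + 3/2)
(5) = c*(c - 6)*(c - 1)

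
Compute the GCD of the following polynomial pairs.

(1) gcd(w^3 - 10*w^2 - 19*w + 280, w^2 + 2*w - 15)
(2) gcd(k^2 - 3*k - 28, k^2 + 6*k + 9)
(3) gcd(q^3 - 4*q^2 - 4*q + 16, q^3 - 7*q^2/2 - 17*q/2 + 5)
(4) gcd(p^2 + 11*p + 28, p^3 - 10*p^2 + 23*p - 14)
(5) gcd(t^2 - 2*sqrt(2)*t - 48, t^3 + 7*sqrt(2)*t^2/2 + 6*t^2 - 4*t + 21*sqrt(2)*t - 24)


(1) = gcd((w - 8)*(w - 7)*(w + 5), (w - 3)*(w + 5)) = w + 5
(2) = gcd((k - 7)*(k + 4), (k + 3)^2) = 1
(3) = gcd((q - 4)*(q - 2)*(q + 2), (q - 5)*(q - 1/2)*(q + 2)) = q + 2
(4) = 1
(5) = gcd((t - 6*sqrt(2))*(t + 4*sqrt(2)), (t + 6)*(t - sqrt(2)/2)*(t + 4*sqrt(2))) = t + 4*sqrt(2)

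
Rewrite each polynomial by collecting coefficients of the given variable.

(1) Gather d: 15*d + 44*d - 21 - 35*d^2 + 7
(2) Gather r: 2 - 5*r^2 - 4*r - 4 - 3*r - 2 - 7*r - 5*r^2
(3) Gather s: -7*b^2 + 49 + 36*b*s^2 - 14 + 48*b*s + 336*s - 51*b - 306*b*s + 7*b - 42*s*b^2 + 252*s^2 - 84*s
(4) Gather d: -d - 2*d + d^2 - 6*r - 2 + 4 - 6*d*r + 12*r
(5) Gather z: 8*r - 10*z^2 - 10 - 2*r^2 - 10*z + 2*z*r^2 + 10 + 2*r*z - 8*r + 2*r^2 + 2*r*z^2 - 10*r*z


(1) = -35*d^2 + 59*d - 14
(2) = -10*r^2 - 14*r - 4
(3) = -7*b^2 - 44*b + s^2*(36*b + 252) + s*(-42*b^2 - 258*b + 252) + 35
(4) = d^2 + d*(-6*r - 3) + 6*r + 2
(5) = z^2*(2*r - 10) + z*(2*r^2 - 8*r - 10)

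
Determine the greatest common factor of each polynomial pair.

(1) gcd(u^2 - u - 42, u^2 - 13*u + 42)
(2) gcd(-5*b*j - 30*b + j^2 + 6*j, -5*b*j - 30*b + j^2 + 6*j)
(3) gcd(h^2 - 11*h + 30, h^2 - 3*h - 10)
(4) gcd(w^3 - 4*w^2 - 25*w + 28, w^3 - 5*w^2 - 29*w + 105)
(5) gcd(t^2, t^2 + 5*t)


(1) = u - 7
(2) = gcd((-5*b + j)*(j + 6), (-5*b + j)*(j + 6)) = 5*b*j + 30*b - j^2 - 6*j
(3) = gcd((h - 6)*(h - 5), (h - 5)*(h + 2)) = h - 5
(4) = gcd((w - 7)*(w - 1)*(w + 4), (w - 7)*(w - 3)*(w + 5)) = w - 7
(5) = t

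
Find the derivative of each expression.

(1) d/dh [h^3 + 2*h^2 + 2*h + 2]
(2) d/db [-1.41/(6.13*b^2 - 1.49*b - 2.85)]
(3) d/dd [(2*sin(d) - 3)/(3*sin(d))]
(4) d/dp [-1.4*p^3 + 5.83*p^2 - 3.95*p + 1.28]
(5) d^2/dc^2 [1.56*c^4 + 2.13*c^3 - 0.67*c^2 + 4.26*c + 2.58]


(1) = 3*h^2 + 4*h + 2
(2) = (17.2866*b - 2.1009)/(-6.13*b^2 + 1.49*b + 2.85)^2
(3) = cos(d)/sin(d)^2
(4) = -4.2*p^2 + 11.66*p - 3.95
(5) = 18.72*c^2 + 12.78*c - 1.34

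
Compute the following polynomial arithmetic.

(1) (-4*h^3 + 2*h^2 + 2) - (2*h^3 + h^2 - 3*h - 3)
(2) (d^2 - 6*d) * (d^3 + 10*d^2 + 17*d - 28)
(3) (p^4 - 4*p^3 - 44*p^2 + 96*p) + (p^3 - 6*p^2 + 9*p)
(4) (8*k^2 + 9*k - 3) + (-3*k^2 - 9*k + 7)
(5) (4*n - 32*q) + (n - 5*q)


(1) = -6*h^3 + h^2 + 3*h + 5
(2) = d^5 + 4*d^4 - 43*d^3 - 130*d^2 + 168*d
(3) = p^4 - 3*p^3 - 50*p^2 + 105*p
(4) = 5*k^2 + 4
(5) = 5*n - 37*q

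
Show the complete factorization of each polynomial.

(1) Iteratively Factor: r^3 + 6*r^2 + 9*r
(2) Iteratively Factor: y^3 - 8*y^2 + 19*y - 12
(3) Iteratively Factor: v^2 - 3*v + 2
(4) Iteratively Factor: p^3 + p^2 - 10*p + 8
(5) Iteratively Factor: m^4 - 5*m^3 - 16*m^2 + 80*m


(1) = (r + 3)*(r^2 + 3*r) = (r + 3)^2*(r)
(2) = (y - 3)*(y^2 - 5*y + 4) = (y - 3)*(y - 1)*(y - 4)
(3) = (v - 2)*(v - 1)
(4) = (p - 2)*(p^2 + 3*p - 4) = (p - 2)*(p - 1)*(p + 4)
(5) = (m + 4)*(m^3 - 9*m^2 + 20*m) = (m - 4)*(m + 4)*(m^2 - 5*m) = (m - 5)*(m - 4)*(m + 4)*(m)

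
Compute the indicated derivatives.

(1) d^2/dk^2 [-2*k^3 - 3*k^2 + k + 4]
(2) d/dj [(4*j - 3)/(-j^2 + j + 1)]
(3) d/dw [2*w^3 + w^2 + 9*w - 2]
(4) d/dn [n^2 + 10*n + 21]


(1) = -12*k - 6
(2) = (4*j^2 - 6*j + 7)/(j^4 - 2*j^3 - j^2 + 2*j + 1)
(3) = 6*w^2 + 2*w + 9
(4) = 2*n + 10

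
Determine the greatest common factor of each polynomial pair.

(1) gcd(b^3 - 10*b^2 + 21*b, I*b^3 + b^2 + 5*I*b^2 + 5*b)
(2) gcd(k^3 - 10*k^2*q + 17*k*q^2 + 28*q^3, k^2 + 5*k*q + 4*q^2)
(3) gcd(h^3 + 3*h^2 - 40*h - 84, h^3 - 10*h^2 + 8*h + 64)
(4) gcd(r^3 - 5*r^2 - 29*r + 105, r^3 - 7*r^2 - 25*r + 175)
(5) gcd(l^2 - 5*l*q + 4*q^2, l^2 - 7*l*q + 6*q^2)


(1) = gcd(b*(b - 7)*(b - 3), b*(b + 5)*(I*b + 1)) = b
(2) = k + q
(3) = h + 2
(4) = gcd((r - 7)*(r - 3)*(r + 5), (r - 7)*(r - 5)*(r + 5)) = r^2 - 2*r - 35
(5) = -l + q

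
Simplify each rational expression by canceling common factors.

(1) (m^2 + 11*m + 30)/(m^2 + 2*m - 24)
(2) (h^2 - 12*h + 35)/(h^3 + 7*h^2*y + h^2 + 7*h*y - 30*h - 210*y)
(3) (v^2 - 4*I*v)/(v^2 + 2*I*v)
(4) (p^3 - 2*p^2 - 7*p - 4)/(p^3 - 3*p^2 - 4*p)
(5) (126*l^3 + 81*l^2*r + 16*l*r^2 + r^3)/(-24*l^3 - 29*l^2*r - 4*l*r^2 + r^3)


(1) = (m + 5)/(m - 4)
(2) = (h - 7)/(h^2 + 7*h*y + 6*h + 42*y)
(3) = (v - 4*I)/(v + 2*I)
(4) = (p + 1)/p
(5) = (42*l^2 + 13*l*r + r^2)/(-8*l^2 - 7*l*r + r^2)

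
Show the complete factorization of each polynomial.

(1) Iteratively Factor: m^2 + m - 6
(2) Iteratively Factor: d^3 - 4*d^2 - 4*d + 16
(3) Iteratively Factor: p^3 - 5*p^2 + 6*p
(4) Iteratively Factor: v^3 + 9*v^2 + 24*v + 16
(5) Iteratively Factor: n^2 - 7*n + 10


(1) = (m + 3)*(m - 2)
(2) = (d - 4)*(d^2 - 4) = (d - 4)*(d - 2)*(d + 2)
(3) = (p - 2)*(p^2 - 3*p) = (p - 3)*(p - 2)*(p)
(4) = (v + 1)*(v^2 + 8*v + 16) = (v + 1)*(v + 4)*(v + 4)
(5) = (n - 5)*(n - 2)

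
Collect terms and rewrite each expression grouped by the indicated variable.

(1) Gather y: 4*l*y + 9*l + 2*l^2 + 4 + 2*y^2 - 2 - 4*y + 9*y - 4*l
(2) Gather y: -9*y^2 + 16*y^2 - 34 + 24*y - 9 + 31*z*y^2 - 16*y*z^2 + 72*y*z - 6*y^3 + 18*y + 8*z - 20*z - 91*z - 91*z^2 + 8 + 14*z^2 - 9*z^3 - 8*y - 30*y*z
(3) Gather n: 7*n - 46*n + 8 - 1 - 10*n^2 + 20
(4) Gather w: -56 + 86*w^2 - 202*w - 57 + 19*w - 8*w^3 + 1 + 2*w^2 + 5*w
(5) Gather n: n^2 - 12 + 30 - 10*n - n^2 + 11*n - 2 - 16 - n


(1) = 2*l^2 + 5*l + 2*y^2 + y*(4*l + 5) + 2
(2) = -6*y^3 + y^2*(31*z + 7) + y*(-16*z^2 + 42*z + 34) - 9*z^3 - 77*z^2 - 103*z - 35
(3) = -10*n^2 - 39*n + 27
(4) = -8*w^3 + 88*w^2 - 178*w - 112
(5) = 0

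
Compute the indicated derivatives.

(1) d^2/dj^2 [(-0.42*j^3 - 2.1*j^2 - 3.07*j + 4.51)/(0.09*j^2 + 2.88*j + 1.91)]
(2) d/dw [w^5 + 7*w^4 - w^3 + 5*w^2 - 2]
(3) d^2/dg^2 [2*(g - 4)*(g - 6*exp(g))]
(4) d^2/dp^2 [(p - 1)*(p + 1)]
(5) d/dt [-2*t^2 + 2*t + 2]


(1) = (-5.783994*j^3 - 11.47689*j^2 + 0.987138*j + 91.717842)/(0.000729*j^6 + 0.069984*j^5 + 2.285901*j^4 + 26.858304*j^3 + 48.511899*j^2 + 31.519584*j + 6.967871)
(2) = w*(5*w^3 + 28*w^2 - 3*w + 10)
(3) = -12*g*exp(g) + 24*exp(g) + 4
(4) = 2
(5) = 2 - 4*t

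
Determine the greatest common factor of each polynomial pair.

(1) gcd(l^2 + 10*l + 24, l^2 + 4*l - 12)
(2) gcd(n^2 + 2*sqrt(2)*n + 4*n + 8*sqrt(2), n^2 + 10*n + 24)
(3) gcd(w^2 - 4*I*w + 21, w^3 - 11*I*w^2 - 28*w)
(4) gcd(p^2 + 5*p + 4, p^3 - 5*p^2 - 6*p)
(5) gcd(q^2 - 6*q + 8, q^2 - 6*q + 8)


(1) = gcd((l + 4)*(l + 6), (l - 2)*(l + 6)) = l + 6
(2) = gcd((n + 4)*(n + 2*sqrt(2)), (n + 4)*(n + 6)) = n + 4
(3) = w - 7*I
(4) = gcd((p + 1)*(p + 4), p*(p - 6)*(p + 1)) = p + 1
(5) = gcd((q - 4)*(q - 2), (q - 4)*(q - 2)) = q^2 - 6*q + 8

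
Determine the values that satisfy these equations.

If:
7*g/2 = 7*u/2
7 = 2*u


Then:
g = 7/2
u = 7/2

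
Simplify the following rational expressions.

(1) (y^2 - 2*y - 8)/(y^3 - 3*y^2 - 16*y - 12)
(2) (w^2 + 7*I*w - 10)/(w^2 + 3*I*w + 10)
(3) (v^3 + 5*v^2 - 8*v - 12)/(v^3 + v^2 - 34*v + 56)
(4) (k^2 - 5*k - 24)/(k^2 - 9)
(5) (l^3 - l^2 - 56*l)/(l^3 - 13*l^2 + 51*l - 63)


(1) = (y - 4)/(y^2 - 5*y - 6)
(2) = (w + 2*I)/(w - 2*I)
(3) = (v^2 + 7*v + 6)/(v^2 + 3*v - 28)
(4) = (k - 8)/(k - 3)
(5) = (l^3 - l^2 - 56*l)/(l^3 - 13*l^2 + 51*l - 63)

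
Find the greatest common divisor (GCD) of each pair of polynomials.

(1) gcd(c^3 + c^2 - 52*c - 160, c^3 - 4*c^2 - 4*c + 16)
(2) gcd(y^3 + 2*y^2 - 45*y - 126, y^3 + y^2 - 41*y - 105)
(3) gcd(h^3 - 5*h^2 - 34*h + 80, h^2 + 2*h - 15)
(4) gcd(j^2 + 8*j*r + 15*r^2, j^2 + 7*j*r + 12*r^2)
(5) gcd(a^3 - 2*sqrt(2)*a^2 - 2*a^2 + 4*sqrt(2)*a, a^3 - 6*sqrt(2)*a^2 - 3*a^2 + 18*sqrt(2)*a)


(1) = gcd((c - 8)*(c + 4)*(c + 5), (c - 4)*(c - 2)*(c + 2)) = 1
(2) = gcd((y - 7)*(y + 3)*(y + 6), (y - 7)*(y + 3)*(y + 5)) = y^2 - 4*y - 21
(3) = gcd((h - 8)*(h - 2)*(h + 5), (h - 3)*(h + 5)) = h + 5
(4) = gcd((j + 3*r)*(j + 5*r), (j + 3*r)*(j + 4*r)) = j + 3*r
(5) = gcd(a*(a - 2)*(a - 2*sqrt(2)), a*(a - 3)*(a - 6*sqrt(2))) = a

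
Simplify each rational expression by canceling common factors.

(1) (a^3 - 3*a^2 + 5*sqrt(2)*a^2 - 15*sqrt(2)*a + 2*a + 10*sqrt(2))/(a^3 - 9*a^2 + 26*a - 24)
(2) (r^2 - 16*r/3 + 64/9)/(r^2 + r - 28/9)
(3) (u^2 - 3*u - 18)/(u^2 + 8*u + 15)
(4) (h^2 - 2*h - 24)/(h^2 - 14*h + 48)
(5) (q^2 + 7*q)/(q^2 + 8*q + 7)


(1) = (a^2 + a*(-1 + 5*sqrt(2)) - 5*sqrt(2))/(a^2 - 7*a + 12)
(2) = (9*r^2 - 48*r + 64)/(9*r^2 + 9*r - 28)
(3) = (u - 6)/(u + 5)
(4) = (h + 4)/(h - 8)
(5) = q/(q + 1)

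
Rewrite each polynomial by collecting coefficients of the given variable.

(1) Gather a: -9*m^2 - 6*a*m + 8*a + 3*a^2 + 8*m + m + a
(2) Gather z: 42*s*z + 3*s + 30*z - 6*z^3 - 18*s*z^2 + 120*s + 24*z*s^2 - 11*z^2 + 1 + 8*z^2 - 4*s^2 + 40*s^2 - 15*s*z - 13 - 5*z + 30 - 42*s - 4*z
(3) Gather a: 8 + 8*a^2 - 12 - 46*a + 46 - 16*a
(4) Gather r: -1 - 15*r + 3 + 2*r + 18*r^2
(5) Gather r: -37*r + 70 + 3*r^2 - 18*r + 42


(1) = 3*a^2 + a*(9 - 6*m) - 9*m^2 + 9*m
(2) = 36*s^2 + 81*s - 6*z^3 + z^2*(-18*s - 3) + z*(24*s^2 + 27*s + 21) + 18
(3) = 8*a^2 - 62*a + 42
(4) = 18*r^2 - 13*r + 2
(5) = 3*r^2 - 55*r + 112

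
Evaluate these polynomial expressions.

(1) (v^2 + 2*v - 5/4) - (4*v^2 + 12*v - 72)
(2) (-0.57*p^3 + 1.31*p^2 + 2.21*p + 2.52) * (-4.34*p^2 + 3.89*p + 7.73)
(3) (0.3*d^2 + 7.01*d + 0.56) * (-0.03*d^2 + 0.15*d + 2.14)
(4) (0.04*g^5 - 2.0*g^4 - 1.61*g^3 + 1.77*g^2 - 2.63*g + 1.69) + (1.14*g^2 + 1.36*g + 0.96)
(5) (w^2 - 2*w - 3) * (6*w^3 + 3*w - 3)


(1) = -3*v^2 - 10*v + 283/4
(2) = 2.4738*p^5 - 7.9027*p^4 - 8.9016*p^3 + 7.7864*p^2 + 26.8861*p + 19.4796
(3) = -0.009*d^4 - 0.1653*d^3 + 1.6767*d^2 + 15.0854*d + 1.1984
(4) = 0.04*g^5 - 2.0*g^4 - 1.61*g^3 + 2.91*g^2 - 1.27*g + 2.65
(5) = 6*w^5 - 12*w^4 - 15*w^3 - 9*w^2 - 3*w + 9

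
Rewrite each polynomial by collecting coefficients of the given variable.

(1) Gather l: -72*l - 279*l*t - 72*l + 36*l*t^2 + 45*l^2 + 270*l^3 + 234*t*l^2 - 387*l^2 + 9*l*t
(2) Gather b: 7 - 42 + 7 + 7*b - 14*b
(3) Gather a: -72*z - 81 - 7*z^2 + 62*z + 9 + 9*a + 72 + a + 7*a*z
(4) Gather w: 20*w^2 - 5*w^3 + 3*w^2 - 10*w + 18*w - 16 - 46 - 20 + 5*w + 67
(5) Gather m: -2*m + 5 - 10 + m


(1) = 270*l^3 + l^2*(234*t - 342) + l*(36*t^2 - 270*t - 144)
(2) = -7*b - 28
(3) = a*(7*z + 10) - 7*z^2 - 10*z
(4) = -5*w^3 + 23*w^2 + 13*w - 15
(5) = -m - 5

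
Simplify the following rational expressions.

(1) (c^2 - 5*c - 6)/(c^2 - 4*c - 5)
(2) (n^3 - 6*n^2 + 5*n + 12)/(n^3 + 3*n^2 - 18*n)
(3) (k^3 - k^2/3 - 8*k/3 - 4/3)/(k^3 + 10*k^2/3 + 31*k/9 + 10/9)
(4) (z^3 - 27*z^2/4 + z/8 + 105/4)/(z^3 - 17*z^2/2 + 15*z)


(1) = (c - 6)/(c - 5)
(2) = (n^2 - 3*n - 4)/(n^2 + 6*n)
(3) = (3*k - 6)/(3*k + 5)
(4) = (4*z + 7)/(4*z)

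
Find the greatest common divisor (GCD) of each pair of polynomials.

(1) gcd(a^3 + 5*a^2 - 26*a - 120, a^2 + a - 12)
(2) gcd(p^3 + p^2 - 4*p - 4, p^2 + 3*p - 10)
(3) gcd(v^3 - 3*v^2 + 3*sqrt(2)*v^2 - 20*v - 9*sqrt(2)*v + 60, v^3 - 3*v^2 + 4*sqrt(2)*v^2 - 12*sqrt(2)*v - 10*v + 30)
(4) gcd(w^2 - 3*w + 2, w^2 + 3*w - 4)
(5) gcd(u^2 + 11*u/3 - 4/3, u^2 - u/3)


(1) = a + 4
(2) = p - 2
(3) = gcd((v - 3)*(v - 2*sqrt(2))*(v + 5*sqrt(2)), (v - 3)*(v - sqrt(2))*(v + 5*sqrt(2))) = v^2 + v*(-3 + 5*sqrt(2)) - 15*sqrt(2)
(4) = w - 1
(5) = u - 1/3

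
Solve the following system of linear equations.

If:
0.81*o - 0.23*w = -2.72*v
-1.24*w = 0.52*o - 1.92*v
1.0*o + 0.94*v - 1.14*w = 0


Then:
o = 0.00
v = 0.00
w = 0.00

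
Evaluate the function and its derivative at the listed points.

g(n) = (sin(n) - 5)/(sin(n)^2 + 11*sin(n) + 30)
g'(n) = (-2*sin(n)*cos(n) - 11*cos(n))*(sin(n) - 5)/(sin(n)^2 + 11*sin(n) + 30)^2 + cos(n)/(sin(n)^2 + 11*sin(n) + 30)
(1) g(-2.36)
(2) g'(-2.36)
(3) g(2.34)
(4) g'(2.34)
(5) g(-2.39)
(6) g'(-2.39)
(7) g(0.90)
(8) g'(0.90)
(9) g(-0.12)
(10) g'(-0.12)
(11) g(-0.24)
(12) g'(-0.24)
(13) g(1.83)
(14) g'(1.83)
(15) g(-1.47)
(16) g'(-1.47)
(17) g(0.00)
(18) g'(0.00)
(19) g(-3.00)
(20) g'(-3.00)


(1) = -0.25
(2) = -0.11
(3) = -0.11
(4) = -0.04
(5) = -0.25
(6) = -0.11
(7) = -0.11
(8) = 0.04
(9) = -0.18
(10) = 0.10
(11) = -0.19
(12) = 0.11
(13) = -0.10
(14) = -0.01
(15) = -0.30
(16) = 0.02
(17) = -0.17
(18) = 0.09
(19) = -0.18
(20) = -0.10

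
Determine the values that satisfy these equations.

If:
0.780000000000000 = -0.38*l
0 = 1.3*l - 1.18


Then:
No Solution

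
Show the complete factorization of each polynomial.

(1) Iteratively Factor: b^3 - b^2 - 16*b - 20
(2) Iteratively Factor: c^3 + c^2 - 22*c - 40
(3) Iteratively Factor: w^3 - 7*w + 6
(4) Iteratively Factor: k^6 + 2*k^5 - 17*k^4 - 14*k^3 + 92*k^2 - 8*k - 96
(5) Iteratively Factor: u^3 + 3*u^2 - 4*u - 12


(1) = (b + 2)*(b^2 - 3*b - 10) = (b + 2)^2*(b - 5)
(2) = (c + 4)*(c^2 - 3*c - 10) = (c + 2)*(c + 4)*(c - 5)
(3) = (w + 3)*(w^2 - 3*w + 2) = (w - 2)*(w + 3)*(w - 1)
(4) = (k - 2)*(k^5 + 4*k^4 - 9*k^3 - 32*k^2 + 28*k + 48) = (k - 2)^2*(k^4 + 6*k^3 + 3*k^2 - 26*k - 24) = (k - 2)^3*(k^3 + 8*k^2 + 19*k + 12) = (k - 2)^3*(k + 1)*(k^2 + 7*k + 12) = (k - 2)^3*(k + 1)*(k + 4)*(k + 3)
(5) = (u - 2)*(u^2 + 5*u + 6) = (u - 2)*(u + 3)*(u + 2)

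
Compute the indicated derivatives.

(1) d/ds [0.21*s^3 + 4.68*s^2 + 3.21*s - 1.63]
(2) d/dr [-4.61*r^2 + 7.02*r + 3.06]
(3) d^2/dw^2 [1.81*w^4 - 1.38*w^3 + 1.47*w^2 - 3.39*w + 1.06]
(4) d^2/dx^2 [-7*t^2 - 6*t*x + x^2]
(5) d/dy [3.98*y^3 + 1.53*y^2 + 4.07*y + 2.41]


(1) = 0.63*s^2 + 9.36*s + 3.21
(2) = 7.02 - 9.22*r
(3) = 21.72*w^2 - 8.28*w + 2.94
(4) = 2
(5) = 11.94*y^2 + 3.06*y + 4.07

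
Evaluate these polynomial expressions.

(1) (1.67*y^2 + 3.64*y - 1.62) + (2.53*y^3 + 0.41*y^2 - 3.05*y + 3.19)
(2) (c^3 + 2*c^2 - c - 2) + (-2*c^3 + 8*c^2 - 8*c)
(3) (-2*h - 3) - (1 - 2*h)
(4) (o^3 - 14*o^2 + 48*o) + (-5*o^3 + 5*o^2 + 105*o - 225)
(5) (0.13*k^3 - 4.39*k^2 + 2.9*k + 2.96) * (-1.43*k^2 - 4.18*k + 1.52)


(1) = 2.53*y^3 + 2.08*y^2 + 0.59*y + 1.57
(2) = -c^3 + 10*c^2 - 9*c - 2
(3) = -4
(4) = -4*o^3 - 9*o^2 + 153*o - 225
(5) = -0.1859*k^5 + 5.7343*k^4 + 14.4008*k^3 - 23.0276*k^2 - 7.9648*k + 4.4992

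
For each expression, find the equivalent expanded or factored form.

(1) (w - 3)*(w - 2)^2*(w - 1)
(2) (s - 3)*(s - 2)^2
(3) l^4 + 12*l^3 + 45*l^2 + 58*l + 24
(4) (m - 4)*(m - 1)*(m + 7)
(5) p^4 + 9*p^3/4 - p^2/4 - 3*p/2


(1) = w^4 - 8*w^3 + 23*w^2 - 28*w + 12
(2) = s^3 - 7*s^2 + 16*s - 12
(3) = (l + 1)^2*(l + 4)*(l + 6)
(4) = m^3 + 2*m^2 - 31*m + 28
(5) = p*(p - 3/4)*(p + 1)*(p + 2)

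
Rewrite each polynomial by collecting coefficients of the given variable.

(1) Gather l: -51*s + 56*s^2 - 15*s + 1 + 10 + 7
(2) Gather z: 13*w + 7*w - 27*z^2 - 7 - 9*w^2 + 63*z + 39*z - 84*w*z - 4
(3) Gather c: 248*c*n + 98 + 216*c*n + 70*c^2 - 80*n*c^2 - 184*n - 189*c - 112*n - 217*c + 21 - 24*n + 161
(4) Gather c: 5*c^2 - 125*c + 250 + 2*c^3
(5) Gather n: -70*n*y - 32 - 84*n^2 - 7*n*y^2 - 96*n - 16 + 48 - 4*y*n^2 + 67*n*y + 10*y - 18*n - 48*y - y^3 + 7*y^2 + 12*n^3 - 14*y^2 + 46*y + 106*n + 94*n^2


(1) = 56*s^2 - 66*s + 18
(2) = -9*w^2 + 20*w - 27*z^2 + z*(102 - 84*w) - 11
(3) = c^2*(70 - 80*n) + c*(464*n - 406) - 320*n + 280
(4) = 2*c^3 + 5*c^2 - 125*c + 250
(5) = 12*n^3 + n^2*(10 - 4*y) + n*(-7*y^2 - 3*y - 8) - y^3 - 7*y^2 + 8*y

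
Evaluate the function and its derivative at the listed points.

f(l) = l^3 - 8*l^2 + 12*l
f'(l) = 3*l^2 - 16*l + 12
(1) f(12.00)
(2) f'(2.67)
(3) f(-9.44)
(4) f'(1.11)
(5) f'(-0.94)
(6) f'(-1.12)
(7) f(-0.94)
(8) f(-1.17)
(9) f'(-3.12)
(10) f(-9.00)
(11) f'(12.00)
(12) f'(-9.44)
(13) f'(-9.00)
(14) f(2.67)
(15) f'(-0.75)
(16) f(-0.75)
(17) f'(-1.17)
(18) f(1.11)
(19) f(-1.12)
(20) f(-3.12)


(1) = 720.00
(2) = -9.33
(3) = -1667.42
(4) = -2.06
(5) = 29.69
(6) = 33.68
(7) = -19.18
(8) = -26.59
(9) = 91.12
(10) = -1485.00
(11) = 252.00
(12) = 430.38
(13) = 399.00
(14) = -5.96
(15) = 25.69
(16) = -13.92
(17) = 34.83
(18) = 4.83
(19) = -24.88
(20) = -145.69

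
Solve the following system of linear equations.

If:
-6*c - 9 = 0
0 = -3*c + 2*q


Then:
c = -3/2
q = -9/4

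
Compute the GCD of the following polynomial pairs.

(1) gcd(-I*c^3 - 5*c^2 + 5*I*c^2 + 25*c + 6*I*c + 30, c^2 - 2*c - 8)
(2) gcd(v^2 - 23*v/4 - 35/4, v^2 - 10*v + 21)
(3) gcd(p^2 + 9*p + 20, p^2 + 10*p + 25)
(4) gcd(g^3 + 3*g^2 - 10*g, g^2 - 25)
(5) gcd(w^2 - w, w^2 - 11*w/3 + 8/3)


(1) = gcd((c - 6)*(c - 5*I)*(-I*c - I), (c - 4)*(c + 2)) = 1
(2) = gcd((v - 7)*(v + 5/4), (v - 7)*(v - 3)) = v - 7
(3) = gcd((p + 4)*(p + 5), (p + 5)^2) = p + 5
(4) = gcd(g*(g - 2)*(g + 5), (g - 5)*(g + 5)) = g + 5
(5) = w - 1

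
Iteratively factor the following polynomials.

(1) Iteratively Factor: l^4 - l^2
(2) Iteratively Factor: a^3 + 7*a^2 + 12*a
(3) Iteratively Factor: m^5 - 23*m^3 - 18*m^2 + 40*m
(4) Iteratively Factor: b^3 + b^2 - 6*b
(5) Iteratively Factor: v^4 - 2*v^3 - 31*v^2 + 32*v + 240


(1) = (l - 1)*(l^3 + l^2) = l*(l - 1)*(l^2 + l) = l^2*(l - 1)*(l + 1)
(2) = (a + 4)*(a^2 + 3*a) = (a + 3)*(a + 4)*(a)
(3) = (m - 5)*(m^4 + 5*m^3 + 2*m^2 - 8*m) = (m - 5)*(m + 4)*(m^3 + m^2 - 2*m) = m*(m - 5)*(m + 4)*(m^2 + m - 2) = m*(m - 5)*(m + 2)*(m + 4)*(m - 1)
(4) = (b)*(b^2 + b - 6) = b*(b - 2)*(b + 3)
(5) = (v + 3)*(v^3 - 5*v^2 - 16*v + 80) = (v + 3)*(v + 4)*(v^2 - 9*v + 20) = (v - 4)*(v + 3)*(v + 4)*(v - 5)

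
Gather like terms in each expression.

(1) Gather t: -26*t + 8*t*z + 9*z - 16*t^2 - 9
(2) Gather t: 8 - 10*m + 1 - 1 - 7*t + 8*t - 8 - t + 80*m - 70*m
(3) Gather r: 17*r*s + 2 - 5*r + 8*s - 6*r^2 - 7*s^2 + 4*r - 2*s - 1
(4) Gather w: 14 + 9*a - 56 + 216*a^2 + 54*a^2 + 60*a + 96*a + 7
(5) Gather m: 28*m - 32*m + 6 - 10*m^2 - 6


(1) = -16*t^2 + t*(8*z - 26) + 9*z - 9
(2) = 0
(3) = -6*r^2 + r*(17*s - 1) - 7*s^2 + 6*s + 1
(4) = 270*a^2 + 165*a - 35
(5) = -10*m^2 - 4*m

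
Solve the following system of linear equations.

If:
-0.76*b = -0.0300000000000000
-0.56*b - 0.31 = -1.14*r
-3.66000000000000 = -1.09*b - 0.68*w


Then:
b = 0.04
r = 0.29
w = 5.32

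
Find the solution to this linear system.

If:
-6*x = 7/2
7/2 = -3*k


Then:
k = -7/6
x = -7/12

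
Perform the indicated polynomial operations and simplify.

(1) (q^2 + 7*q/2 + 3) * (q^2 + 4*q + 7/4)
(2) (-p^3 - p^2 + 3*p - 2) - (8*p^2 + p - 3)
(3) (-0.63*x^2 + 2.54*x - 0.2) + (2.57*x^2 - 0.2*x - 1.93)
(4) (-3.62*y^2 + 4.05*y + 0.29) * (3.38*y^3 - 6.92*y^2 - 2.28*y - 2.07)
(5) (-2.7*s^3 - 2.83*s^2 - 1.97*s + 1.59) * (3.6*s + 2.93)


(1) = q^4 + 15*q^3/2 + 75*q^2/4 + 145*q/8 + 21/4
(2) = -p^3 - 9*p^2 + 2*p + 1
(3) = 1.94*x^2 + 2.34*x - 2.13
(4) = -12.2356*y^5 + 38.7394*y^4 - 18.7922*y^3 - 3.7474*y^2 - 9.0447*y - 0.6003
(5) = -9.72*s^4 - 18.099*s^3 - 15.3839*s^2 - 0.0481*s + 4.6587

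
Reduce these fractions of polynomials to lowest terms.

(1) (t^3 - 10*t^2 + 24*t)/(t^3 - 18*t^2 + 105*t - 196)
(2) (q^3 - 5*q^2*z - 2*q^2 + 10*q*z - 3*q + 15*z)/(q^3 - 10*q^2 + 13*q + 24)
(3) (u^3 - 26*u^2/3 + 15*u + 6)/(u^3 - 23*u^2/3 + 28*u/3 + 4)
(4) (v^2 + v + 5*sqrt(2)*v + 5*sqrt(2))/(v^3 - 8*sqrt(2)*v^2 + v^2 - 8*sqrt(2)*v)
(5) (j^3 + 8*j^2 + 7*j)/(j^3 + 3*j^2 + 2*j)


(1) = (t^2 - 6*t)/(t^2 - 14*t + 49)
(2) = (q - 5*z)/(q - 8)
(3) = (u - 3)/(u - 2)
(4) = (v + 5*sqrt(2))/(v^2 - 8*sqrt(2)*v)
(5) = (j + 7)/(j + 2)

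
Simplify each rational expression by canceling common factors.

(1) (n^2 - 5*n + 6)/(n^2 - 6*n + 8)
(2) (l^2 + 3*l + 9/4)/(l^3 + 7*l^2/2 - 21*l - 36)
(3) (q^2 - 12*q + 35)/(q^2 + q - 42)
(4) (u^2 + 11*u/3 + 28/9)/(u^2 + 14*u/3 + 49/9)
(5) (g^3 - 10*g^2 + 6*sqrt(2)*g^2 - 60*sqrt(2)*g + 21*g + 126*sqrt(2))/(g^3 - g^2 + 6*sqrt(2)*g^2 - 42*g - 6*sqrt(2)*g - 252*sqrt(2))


(1) = (n - 3)/(n - 4)
(2) = (2*l + 3)/(2*l^2 + 4*l - 48)
(3) = (q^2 - 12*q + 35)/(q^2 + q - 42)
(4) = (3*u + 4)/(3*u + 7)
(5) = (g - 3)/(g + 6)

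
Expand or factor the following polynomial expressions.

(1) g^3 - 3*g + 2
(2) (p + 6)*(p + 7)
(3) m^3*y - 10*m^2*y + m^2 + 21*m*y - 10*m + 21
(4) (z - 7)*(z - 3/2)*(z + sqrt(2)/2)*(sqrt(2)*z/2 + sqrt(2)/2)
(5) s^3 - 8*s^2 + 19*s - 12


(1) = (g - 1)^2*(g + 2)
(2) = p^2 + 13*p + 42
(3) = (m - 7)*(m - 3)*(m*y + 1)
(4) = sqrt(2)*z^4/2 - 15*sqrt(2)*z^3/4 + z^3/2 - 15*z^2/4 + sqrt(2)*z^2 + z + 21*sqrt(2)*z/4 + 21/4
(5) = (s - 4)*(s - 3)*(s - 1)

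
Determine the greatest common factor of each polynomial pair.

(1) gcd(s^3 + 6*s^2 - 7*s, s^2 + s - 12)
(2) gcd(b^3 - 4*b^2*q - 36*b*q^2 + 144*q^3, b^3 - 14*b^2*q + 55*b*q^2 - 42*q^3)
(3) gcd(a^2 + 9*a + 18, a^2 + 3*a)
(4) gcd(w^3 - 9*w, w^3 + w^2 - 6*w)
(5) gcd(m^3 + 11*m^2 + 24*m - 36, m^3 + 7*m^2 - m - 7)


(1) = gcd(s*(s - 1)*(s + 7), (s - 3)*(s + 4)) = 1
(2) = -b + 6*q
(3) = a + 3
(4) = gcd(w*(w - 3)*(w + 3), w*(w - 2)*(w + 3)) = w^2 + 3*w
(5) = m - 1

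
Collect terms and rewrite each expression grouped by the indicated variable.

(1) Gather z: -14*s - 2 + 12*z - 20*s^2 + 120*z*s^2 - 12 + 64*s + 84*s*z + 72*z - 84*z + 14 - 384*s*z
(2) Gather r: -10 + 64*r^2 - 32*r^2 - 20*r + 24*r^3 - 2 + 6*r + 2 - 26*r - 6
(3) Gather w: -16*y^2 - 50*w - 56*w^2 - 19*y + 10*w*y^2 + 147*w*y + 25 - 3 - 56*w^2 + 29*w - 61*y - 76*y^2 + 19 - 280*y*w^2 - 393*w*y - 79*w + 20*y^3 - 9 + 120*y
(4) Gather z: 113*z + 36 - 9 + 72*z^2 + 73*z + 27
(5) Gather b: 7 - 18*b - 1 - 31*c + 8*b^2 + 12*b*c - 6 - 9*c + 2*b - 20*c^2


(1) = -20*s^2 + 50*s + z*(120*s^2 - 300*s)
(2) = 24*r^3 + 32*r^2 - 40*r - 16
(3) = w^2*(-280*y - 112) + w*(10*y^2 - 246*y - 100) + 20*y^3 - 92*y^2 + 40*y + 32
(4) = 72*z^2 + 186*z + 54
(5) = 8*b^2 + b*(12*c - 16) - 20*c^2 - 40*c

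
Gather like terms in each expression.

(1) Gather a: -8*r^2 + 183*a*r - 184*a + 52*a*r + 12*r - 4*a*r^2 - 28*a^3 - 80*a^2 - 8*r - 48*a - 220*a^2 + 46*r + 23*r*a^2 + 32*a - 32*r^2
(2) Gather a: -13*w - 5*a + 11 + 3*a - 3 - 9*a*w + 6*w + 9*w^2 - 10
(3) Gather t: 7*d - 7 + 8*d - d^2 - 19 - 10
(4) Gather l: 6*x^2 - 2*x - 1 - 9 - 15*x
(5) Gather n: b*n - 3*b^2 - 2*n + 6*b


(1) = -28*a^3 + a^2*(23*r - 300) + a*(-4*r^2 + 235*r - 200) - 40*r^2 + 50*r
(2) = a*(-9*w - 2) + 9*w^2 - 7*w - 2
(3) = -d^2 + 15*d - 36
(4) = 6*x^2 - 17*x - 10
(5) = -3*b^2 + 6*b + n*(b - 2)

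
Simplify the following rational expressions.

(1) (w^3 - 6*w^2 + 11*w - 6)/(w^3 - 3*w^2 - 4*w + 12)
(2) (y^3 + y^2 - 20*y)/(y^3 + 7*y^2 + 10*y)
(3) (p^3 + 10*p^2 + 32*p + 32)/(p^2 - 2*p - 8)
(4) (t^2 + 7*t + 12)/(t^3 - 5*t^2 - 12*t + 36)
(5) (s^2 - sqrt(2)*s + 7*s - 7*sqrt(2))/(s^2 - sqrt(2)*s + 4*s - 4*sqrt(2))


(1) = (w - 1)/(w + 2)
(2) = (y - 4)/(y + 2)
(3) = (p^2 + 8*p + 16)/(p - 4)
(4) = (t + 4)/(t^2 - 8*t + 12)
(5) = (s + 7)/(s + 4)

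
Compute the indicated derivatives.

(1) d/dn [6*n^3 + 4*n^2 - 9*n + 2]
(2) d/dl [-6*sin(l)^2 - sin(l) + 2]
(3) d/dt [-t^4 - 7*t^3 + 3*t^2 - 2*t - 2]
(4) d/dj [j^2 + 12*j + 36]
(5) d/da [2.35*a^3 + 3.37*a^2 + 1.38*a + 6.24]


(1) = 18*n^2 + 8*n - 9
(2) = -(12*sin(l) + 1)*cos(l)
(3) = -4*t^3 - 21*t^2 + 6*t - 2
(4) = 2*j + 12
(5) = 7.05*a^2 + 6.74*a + 1.38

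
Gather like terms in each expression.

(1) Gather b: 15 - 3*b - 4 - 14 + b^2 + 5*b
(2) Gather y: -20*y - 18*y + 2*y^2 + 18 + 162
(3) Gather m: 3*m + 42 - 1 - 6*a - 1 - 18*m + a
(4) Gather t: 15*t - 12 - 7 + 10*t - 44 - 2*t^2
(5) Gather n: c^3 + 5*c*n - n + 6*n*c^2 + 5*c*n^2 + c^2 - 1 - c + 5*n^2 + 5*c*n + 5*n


(1) = b^2 + 2*b - 3
(2) = 2*y^2 - 38*y + 180
(3) = -5*a - 15*m + 40
(4) = -2*t^2 + 25*t - 63
(5) = c^3 + c^2 - c + n^2*(5*c + 5) + n*(6*c^2 + 10*c + 4) - 1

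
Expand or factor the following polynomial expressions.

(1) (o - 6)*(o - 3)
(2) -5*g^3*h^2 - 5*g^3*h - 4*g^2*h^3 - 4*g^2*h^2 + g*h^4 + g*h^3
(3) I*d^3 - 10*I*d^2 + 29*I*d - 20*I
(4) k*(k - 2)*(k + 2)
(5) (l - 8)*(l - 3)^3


(1) = o^2 - 9*o + 18
(2) = h*(-5*g + h)*(g + h)*(g*h + g)
(3) = (d - 5)*(d - 4)*(I*d - I)
(4) = k^3 - 4*k
(5) = l^4 - 17*l^3 + 99*l^2 - 243*l + 216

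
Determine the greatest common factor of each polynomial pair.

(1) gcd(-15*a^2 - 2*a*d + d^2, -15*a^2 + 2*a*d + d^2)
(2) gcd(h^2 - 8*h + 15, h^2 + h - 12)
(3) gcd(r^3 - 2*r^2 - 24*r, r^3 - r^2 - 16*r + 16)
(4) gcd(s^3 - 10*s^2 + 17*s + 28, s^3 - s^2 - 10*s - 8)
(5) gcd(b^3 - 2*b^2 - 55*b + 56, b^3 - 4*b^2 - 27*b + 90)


(1) = gcd((-5*a + d)*(3*a + d), (-3*a + d)*(5*a + d)) = 1
(2) = h - 3
(3) = gcd(r*(r - 6)*(r + 4), (r - 4)*(r - 1)*(r + 4)) = r + 4
(4) = s^2 - 3*s - 4
(5) = 1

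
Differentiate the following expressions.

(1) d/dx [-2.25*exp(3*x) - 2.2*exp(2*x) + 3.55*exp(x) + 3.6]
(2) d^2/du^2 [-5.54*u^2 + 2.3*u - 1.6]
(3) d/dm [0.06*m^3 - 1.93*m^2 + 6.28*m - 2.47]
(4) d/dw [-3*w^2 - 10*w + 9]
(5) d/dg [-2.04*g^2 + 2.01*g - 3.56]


(1) = (-6.75*exp(2*x) - 4.4*exp(x) + 3.55)*exp(x)
(2) = -11.0800000000000
(3) = 0.18*m^2 - 3.86*m + 6.28
(4) = -6*w - 10
(5) = 2.01 - 4.08*g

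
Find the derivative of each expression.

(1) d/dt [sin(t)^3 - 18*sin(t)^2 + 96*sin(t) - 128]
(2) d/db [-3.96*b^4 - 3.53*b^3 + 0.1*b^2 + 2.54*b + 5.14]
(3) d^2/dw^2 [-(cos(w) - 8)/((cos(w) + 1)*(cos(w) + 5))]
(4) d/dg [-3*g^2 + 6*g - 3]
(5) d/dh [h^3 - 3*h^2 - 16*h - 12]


(1) = 3*(sin(t)^2 - 12*sin(t) + 32)*cos(t)
(2) = -15.84*b^3 - 10.59*b^2 + 0.2*b + 2.54
(3) = ((1 - cos(2*w))^2 - 9*cos(w) - 270*cos(2*w) - 39*cos(3*w) + 1950)/(4*(cos(w) + 1)^2*(cos(w) + 5)^3)
(4) = 6 - 6*g
(5) = 3*h^2 - 6*h - 16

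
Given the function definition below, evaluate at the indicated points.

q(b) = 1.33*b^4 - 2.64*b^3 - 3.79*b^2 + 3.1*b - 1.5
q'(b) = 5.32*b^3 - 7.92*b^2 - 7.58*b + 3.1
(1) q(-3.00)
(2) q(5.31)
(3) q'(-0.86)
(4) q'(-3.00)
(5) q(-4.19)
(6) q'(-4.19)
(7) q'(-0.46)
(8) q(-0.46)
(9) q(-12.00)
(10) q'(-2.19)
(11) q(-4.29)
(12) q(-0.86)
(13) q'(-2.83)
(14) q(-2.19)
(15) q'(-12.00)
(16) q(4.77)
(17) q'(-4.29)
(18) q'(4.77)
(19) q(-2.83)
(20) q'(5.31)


(1) = 134.10
(2) = 570.21
(3) = 0.38
(4) = -189.08
(5) = 523.10
(6) = -495.52
(7) = 4.39
(8) = -3.41
(9) = 31556.34
(10) = -74.16
(11) = 574.37
(12) = -4.56
(13) = -159.46
(14) = 31.86
(15) = -10239.38
(16) = 329.06
(17) = -530.18
(18) = 364.13
(19) = 104.52
(20) = 536.05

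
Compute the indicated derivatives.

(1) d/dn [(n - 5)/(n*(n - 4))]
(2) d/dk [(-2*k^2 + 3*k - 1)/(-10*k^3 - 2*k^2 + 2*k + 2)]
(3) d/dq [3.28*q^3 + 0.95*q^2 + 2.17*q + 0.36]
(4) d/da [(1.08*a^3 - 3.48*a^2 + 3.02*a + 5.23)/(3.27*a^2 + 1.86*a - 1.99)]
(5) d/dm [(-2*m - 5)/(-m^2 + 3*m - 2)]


(1) = (-n^2 + 10*n - 20)/(n^2*(n^2 - 8*n + 16))
(2) = (-5*k^4 + 15*k^3 - 7*k^2 - 3*k + 2)/(25*k^6 + 10*k^5 - 9*k^4 - 12*k^3 - k^2 + 2*k + 1)
(3) = 9.84*q^2 + 1.9*q + 2.17
(4) = (3.5316*a^4 + 4.0176*a^3 - 22.7958*a^2 - 20.3538*a - 15.7376)/(10.6929*a^4 + 12.1644*a^3 - 9.555*a^2 - 7.4028*a + 3.9601)
(5) = (-2*m^2 - 10*m + 19)/(m^4 - 6*m^3 + 13*m^2 - 12*m + 4)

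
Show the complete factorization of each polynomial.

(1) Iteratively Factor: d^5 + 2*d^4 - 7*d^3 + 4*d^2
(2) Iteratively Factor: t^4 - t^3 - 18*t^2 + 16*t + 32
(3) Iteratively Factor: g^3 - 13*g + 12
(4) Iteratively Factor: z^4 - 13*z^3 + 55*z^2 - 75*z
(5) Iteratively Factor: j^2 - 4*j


(1) = (d)*(d^4 + 2*d^3 - 7*d^2 + 4*d) = d*(d + 4)*(d^3 - 2*d^2 + d) = d*(d - 1)*(d + 4)*(d^2 - d) = d*(d - 1)^2*(d + 4)*(d)
(2) = (t + 4)*(t^3 - 5*t^2 + 2*t + 8) = (t + 1)*(t + 4)*(t^2 - 6*t + 8) = (t - 4)*(t + 1)*(t + 4)*(t - 2)
(3) = (g + 4)*(g^2 - 4*g + 3) = (g - 3)*(g + 4)*(g - 1)
(4) = (z)*(z^3 - 13*z^2 + 55*z - 75) = z*(z - 5)*(z^2 - 8*z + 15) = z*(z - 5)^2*(z - 3)
(5) = (j)*(j - 4)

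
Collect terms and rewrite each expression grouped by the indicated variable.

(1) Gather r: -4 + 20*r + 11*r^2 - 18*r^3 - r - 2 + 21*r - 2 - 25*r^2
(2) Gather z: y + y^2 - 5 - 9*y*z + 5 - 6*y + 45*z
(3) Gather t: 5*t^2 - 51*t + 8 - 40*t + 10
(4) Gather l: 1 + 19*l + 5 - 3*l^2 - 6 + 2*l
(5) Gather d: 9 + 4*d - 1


(1) = -18*r^3 - 14*r^2 + 40*r - 8
(2) = y^2 - 5*y + z*(45 - 9*y)
(3) = 5*t^2 - 91*t + 18
(4) = -3*l^2 + 21*l
(5) = 4*d + 8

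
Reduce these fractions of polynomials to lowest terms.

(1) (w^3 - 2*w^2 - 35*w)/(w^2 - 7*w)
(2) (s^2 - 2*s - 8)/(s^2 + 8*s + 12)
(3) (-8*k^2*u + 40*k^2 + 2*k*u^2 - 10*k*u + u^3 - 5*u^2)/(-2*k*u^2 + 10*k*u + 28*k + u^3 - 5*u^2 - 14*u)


(1) = w + 5
(2) = (s - 4)/(s + 6)
(3) = (4*k*u - 20*k + u^2 - 5*u)/(u^2 - 5*u - 14)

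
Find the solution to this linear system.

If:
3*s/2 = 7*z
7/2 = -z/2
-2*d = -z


Then:
d = -7/2
s = -98/3
z = -7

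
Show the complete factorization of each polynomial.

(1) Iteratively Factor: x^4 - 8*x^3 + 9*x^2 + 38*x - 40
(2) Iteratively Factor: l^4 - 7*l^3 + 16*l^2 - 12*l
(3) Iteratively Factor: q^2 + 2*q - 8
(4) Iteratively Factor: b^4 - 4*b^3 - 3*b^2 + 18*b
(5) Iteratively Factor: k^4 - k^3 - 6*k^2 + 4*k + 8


(1) = (x + 2)*(x^3 - 10*x^2 + 29*x - 20) = (x - 5)*(x + 2)*(x^2 - 5*x + 4) = (x - 5)*(x - 4)*(x + 2)*(x - 1)
(2) = (l - 2)*(l^3 - 5*l^2 + 6*l) = (l - 2)^2*(l^2 - 3*l) = (l - 3)*(l - 2)^2*(l)
(3) = (q - 2)*(q + 4)
(4) = (b - 3)*(b^3 - b^2 - 6*b) = (b - 3)*(b + 2)*(b^2 - 3*b) = b*(b - 3)*(b + 2)*(b - 3)
(5) = (k + 1)*(k^3 - 2*k^2 - 4*k + 8) = (k + 1)*(k + 2)*(k^2 - 4*k + 4) = (k - 2)*(k + 1)*(k + 2)*(k - 2)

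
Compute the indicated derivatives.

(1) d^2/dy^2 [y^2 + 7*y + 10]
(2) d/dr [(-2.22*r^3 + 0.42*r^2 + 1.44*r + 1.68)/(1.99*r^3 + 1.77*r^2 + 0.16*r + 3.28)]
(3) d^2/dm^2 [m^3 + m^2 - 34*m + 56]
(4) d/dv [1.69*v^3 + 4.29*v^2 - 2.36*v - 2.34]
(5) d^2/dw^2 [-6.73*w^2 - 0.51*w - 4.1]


(1) = 2
(2) = (-4.7652*r^4 - 6.4416*r^3 - 34.356*r^2 - 3.192*r + 4.4544)/(3.9601*r^6 + 7.0446*r^5 + 3.7697*r^4 + 13.6208*r^3 + 11.6368*r^2 + 1.0496*r + 10.7584)
(3) = 6*m + 2
(4) = 5.07*v^2 + 8.58*v - 2.36
(5) = -13.4600000000000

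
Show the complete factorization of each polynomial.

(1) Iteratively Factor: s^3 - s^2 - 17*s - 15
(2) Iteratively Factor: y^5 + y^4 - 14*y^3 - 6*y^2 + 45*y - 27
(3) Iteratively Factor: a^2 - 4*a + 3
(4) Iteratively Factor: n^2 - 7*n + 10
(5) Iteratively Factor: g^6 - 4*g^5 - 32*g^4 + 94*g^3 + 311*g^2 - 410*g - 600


(1) = (s + 3)*(s^2 - 4*s - 5) = (s + 1)*(s + 3)*(s - 5)
(2) = (y - 1)*(y^4 + 2*y^3 - 12*y^2 - 18*y + 27) = (y - 1)*(y + 3)*(y^3 - y^2 - 9*y + 9) = (y - 3)*(y - 1)*(y + 3)*(y^2 + 2*y - 3) = (y - 3)*(y - 1)*(y + 3)^2*(y - 1)
(3) = (a - 3)*(a - 1)
(4) = (n - 5)*(n - 2)
(5) = (g + 1)*(g^5 - 5*g^4 - 27*g^3 + 121*g^2 + 190*g - 600) = (g + 1)*(g + 3)*(g^4 - 8*g^3 - 3*g^2 + 130*g - 200) = (g - 5)*(g + 1)*(g + 3)*(g^3 - 3*g^2 - 18*g + 40) = (g - 5)^2*(g + 1)*(g + 3)*(g^2 + 2*g - 8) = (g - 5)^2*(g - 2)*(g + 1)*(g + 3)*(g + 4)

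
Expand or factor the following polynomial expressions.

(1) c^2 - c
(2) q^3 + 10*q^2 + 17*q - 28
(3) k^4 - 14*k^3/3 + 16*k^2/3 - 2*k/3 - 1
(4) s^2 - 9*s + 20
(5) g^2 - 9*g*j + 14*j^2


(1) = c*(c - 1)
(2) = (q - 1)*(q + 4)*(q + 7)
(3) = (k - 3)*(k - 1)^2*(k + 1/3)
(4) = (s - 5)*(s - 4)
(5) = (g - 7*j)*(g - 2*j)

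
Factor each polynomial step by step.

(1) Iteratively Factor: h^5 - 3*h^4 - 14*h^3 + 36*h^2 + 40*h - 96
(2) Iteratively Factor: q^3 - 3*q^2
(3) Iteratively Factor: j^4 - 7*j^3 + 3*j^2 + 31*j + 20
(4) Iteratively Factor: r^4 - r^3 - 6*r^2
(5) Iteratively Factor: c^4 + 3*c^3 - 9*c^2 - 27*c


(1) = (h + 2)*(h^4 - 5*h^3 - 4*h^2 + 44*h - 48) = (h + 2)*(h + 3)*(h^3 - 8*h^2 + 20*h - 16) = (h - 2)*(h + 2)*(h + 3)*(h^2 - 6*h + 8) = (h - 2)^2*(h + 2)*(h + 3)*(h - 4)
(2) = (q - 3)*(q^2) = q*(q - 3)*(q)
(3) = (j - 4)*(j^3 - 3*j^2 - 9*j - 5) = (j - 5)*(j - 4)*(j^2 + 2*j + 1) = (j - 5)*(j - 4)*(j + 1)*(j + 1)
(4) = (r + 2)*(r^3 - 3*r^2) = (r - 3)*(r + 2)*(r^2) = r*(r - 3)*(r + 2)*(r)
(5) = (c + 3)*(c^3 - 9*c) = (c - 3)*(c + 3)*(c^2 + 3*c) = (c - 3)*(c + 3)^2*(c)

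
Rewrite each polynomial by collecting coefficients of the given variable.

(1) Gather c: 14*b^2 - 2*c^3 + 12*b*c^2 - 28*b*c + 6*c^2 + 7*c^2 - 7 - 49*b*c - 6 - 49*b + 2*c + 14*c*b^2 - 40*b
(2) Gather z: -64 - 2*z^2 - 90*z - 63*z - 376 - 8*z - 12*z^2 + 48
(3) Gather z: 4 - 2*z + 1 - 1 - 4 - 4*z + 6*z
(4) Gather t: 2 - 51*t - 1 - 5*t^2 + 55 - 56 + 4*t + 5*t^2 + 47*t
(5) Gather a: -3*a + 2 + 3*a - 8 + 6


(1) = 14*b^2 - 89*b - 2*c^3 + c^2*(12*b + 13) + c*(14*b^2 - 77*b + 2) - 13
(2) = -14*z^2 - 161*z - 392
(3) = 0
(4) = 0
(5) = 0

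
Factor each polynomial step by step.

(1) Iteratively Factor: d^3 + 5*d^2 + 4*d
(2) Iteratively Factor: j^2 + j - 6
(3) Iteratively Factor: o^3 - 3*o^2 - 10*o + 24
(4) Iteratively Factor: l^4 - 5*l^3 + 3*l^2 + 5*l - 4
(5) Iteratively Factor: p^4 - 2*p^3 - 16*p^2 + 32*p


(1) = (d)*(d^2 + 5*d + 4) = d*(d + 1)*(d + 4)
(2) = (j + 3)*(j - 2)
(3) = (o - 2)*(o^2 - o - 12) = (o - 4)*(o - 2)*(o + 3)
(4) = (l + 1)*(l^3 - 6*l^2 + 9*l - 4) = (l - 4)*(l + 1)*(l^2 - 2*l + 1) = (l - 4)*(l - 1)*(l + 1)*(l - 1)
(5) = (p - 2)*(p^3 - 16*p) = (p - 4)*(p - 2)*(p^2 + 4*p) = (p - 4)*(p - 2)*(p + 4)*(p)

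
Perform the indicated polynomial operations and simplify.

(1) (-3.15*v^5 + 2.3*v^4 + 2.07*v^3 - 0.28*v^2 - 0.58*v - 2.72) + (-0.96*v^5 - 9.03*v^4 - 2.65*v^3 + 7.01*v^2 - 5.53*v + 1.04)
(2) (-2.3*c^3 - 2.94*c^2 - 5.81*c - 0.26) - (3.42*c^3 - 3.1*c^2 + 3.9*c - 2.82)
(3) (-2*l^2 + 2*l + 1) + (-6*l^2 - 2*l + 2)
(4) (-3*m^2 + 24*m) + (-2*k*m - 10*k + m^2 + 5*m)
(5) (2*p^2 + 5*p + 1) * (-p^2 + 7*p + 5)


(1) = -4.11*v^5 - 6.73*v^4 - 0.58*v^3 + 6.73*v^2 - 6.11*v - 1.68
(2) = -5.72*c^3 + 0.16*c^2 - 9.71*c + 2.56
(3) = 3 - 8*l^2
(4) = -2*k*m - 10*k - 2*m^2 + 29*m
(5) = -2*p^4 + 9*p^3 + 44*p^2 + 32*p + 5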